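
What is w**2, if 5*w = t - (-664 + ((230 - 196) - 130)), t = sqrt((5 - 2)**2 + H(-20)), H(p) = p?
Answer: (760 + I*sqrt(11))**2/25 ≈ 23104.0 + 201.65*I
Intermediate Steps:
t = I*sqrt(11) (t = sqrt((5 - 2)**2 - 20) = sqrt(3**2 - 20) = sqrt(9 - 20) = sqrt(-11) = I*sqrt(11) ≈ 3.3166*I)
w = 152 + I*sqrt(11)/5 (w = (I*sqrt(11) - (-664 + ((230 - 196) - 130)))/5 = (I*sqrt(11) - (-664 + (34 - 130)))/5 = (I*sqrt(11) - (-664 - 96))/5 = (I*sqrt(11) - 1*(-760))/5 = (I*sqrt(11) + 760)/5 = (760 + I*sqrt(11))/5 = 152 + I*sqrt(11)/5 ≈ 152.0 + 0.66333*I)
w**2 = (152 + I*sqrt(11)/5)**2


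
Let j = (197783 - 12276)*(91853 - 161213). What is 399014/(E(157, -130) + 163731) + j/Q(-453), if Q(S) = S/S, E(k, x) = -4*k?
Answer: -2098608056209546/163103 ≈ -1.2867e+10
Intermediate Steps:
j = -12866765520 (j = 185507*(-69360) = -12866765520)
Q(S) = 1
399014/(E(157, -130) + 163731) + j/Q(-453) = 399014/(-4*157 + 163731) - 12866765520/1 = 399014/(-628 + 163731) - 12866765520*1 = 399014/163103 - 12866765520 = -2098608056209546/163103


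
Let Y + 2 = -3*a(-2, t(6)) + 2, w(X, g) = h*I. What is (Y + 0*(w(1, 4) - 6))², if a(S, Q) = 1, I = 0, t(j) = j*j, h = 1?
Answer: 9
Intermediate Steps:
t(j) = j²
w(X, g) = 0 (w(X, g) = 1*0 = 0)
Y = -3 (Y = -2 + (-3*1 + 2) = -2 + (-3 + 2) = -2 - 1 = -3)
(Y + 0*(w(1, 4) - 6))² = (-3 + 0*(0 - 6))² = (-3 + 0*(-6))² = (-3 + 0)² = (-3)² = 9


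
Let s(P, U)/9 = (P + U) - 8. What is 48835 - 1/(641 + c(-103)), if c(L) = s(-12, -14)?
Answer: 16359724/335 ≈ 48835.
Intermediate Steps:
s(P, U) = -72 + 9*P + 9*U (s(P, U) = 9*((P + U) - 8) = 9*(-8 + P + U) = -72 + 9*P + 9*U)
c(L) = -306 (c(L) = -72 + 9*(-12) + 9*(-14) = -72 - 108 - 126 = -306)
48835 - 1/(641 + c(-103)) = 48835 - 1/(641 - 306) = 48835 - 1/335 = 16359724/335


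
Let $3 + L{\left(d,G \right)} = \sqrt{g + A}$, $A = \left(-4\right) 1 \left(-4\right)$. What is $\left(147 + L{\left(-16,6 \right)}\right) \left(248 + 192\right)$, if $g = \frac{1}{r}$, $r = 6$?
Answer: $63360 + \frac{220 \sqrt{582}}{3} \approx 65129.0$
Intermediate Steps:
$A = 16$ ($A = \left(-4\right) \left(-4\right) = 16$)
$g = \frac{1}{6} \approx 0.16667$
$L{\left(d,G \right)} = -3 + \frac{\sqrt{582}}{6}$ ($L{\left(d,G \right)} = -3 + \sqrt{\frac{1}{6} + 16} = -3 + \sqrt{\frac{97}{6}} = -3 + \frac{\sqrt{582}}{6}$)
$\left(147 + L{\left(-16,6 \right)}\right) \left(248 + 192\right) = \left(147 - \left(3 - \frac{\sqrt{582}}{6}\right)\right) \left(248 + 192\right) = \left(144 + \frac{\sqrt{582}}{6}\right) 440 = 63360 + \frac{220 \sqrt{582}}{3}$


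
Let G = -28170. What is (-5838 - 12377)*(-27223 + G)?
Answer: 1008983495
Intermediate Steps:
(-5838 - 12377)*(-27223 + G) = (-5838 - 12377)*(-27223 - 28170) = -18215*(-55393) = 1008983495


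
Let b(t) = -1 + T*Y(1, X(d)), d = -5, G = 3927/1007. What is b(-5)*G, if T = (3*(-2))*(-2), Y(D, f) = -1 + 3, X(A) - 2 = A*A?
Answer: 90321/1007 ≈ 89.693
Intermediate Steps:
G = 3927/1007 (G = 3927*(1/1007) = 3927/1007 ≈ 3.8997)
X(A) = 2 + A**2 (X(A) = 2 + A*A = 2 + A**2)
Y(D, f) = 2
T = 12 (T = -6*(-2) = 12)
b(t) = 23 (b(t) = -1 + 12*2 = -1 + 24 = 23)
b(-5)*G = 23*(3927/1007) = 90321/1007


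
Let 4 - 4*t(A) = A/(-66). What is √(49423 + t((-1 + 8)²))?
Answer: √861167010/132 ≈ 222.32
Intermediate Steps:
t(A) = 1 + A/264 (t(A) = 1 - A/(4*(-66)) = 1 - A*(-1)/(4*66) = 1 - (-1)*A/264 = 1 + A/264)
√(49423 + t((-1 + 8)²)) = √(49423 + (1 + (-1 + 8)²/264)) = √(49423 + (1 + (1/264)*7²)) = √(49423 + (1 + (1/264)*49)) = √(49423 + (1 + 49/264)) = √(49423 + 313/264) = √(13047985/264) = √861167010/132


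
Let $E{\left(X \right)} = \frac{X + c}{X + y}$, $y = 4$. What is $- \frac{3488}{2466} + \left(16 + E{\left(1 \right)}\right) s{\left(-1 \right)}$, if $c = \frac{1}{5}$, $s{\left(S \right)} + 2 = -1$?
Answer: $- \frac{1545394}{30825} \approx -50.134$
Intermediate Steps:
$s{\left(S \right)} = -3$ ($s{\left(S \right)} = -2 - 1 = -3$)
$c = \frac{1}{5} \approx 0.2$
$E{\left(X \right)} = \frac{\frac{1}{5} + X}{4 + X}$ ($E{\left(X \right)} = \frac{X + \frac{1}{5}}{X + 4} = \frac{\frac{1}{5} + X}{4 + X}$)
$- \frac{3488}{2466} + \left(16 + E{\left(1 \right)}\right) s{\left(-1 \right)} = - \frac{3488}{2466} + \left(16 + \frac{\frac{1}{5} + 1}{4 + 1}\right) \left(-3\right) = \left(-3488\right) \frac{1}{2466} + \left(16 + \frac{1}{5} \cdot \frac{6}{5}\right) \left(-3\right) = - \frac{1744}{1233} + \left(16 + \frac{1}{5} \cdot \frac{6}{5}\right) \left(-3\right) = - \frac{1744}{1233} + \left(16 + \frac{6}{25}\right) \left(-3\right) = - \frac{1744}{1233} + \frac{406}{25} \left(-3\right) = - \frac{1744}{1233} - \frac{1218}{25} = - \frac{1545394}{30825}$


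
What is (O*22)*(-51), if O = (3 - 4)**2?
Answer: -1122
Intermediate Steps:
O = 1 (O = (-1)**2 = 1)
(O*22)*(-51) = (1*22)*(-51) = 22*(-51) = -1122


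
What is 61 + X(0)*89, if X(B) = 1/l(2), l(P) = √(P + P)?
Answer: 211/2 ≈ 105.50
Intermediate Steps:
l(P) = √2*√P (l(P) = √(2*P) = √2*√P)
X(B) = ½ (X(B) = 1/(√2*√2) = 1/2 = ½)
61 + X(0)*89 = 61 + (½)*89 = 61 + 89/2 = 211/2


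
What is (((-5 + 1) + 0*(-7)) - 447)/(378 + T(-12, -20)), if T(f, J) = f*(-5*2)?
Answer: -451/498 ≈ -0.90562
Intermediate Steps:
T(f, J) = -10*f (T(f, J) = f*(-10) = -10*f)
(((-5 + 1) + 0*(-7)) - 447)/(378 + T(-12, -20)) = (((-5 + 1) + 0*(-7)) - 447)/(378 - 10*(-12)) = ((-4 + 0) - 447)/(378 + 120) = (-4 - 447)/498 = -451*1/498 = -451/498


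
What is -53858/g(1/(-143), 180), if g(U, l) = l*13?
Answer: -26929/1170 ≈ -23.016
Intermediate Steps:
g(U, l) = 13*l
-53858/g(1/(-143), 180) = -53858/(13*180) = -53858/2340 = -53858*1/2340 = -26929/1170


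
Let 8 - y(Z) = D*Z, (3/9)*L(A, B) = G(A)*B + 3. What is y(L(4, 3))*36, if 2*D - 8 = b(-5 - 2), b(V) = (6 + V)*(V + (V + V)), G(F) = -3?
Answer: 9684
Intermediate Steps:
b(V) = 3*V*(6 + V) (b(V) = (6 + V)*(V + 2*V) = (6 + V)*(3*V) = 3*V*(6 + V))
L(A, B) = 9 - 9*B (L(A, B) = 3*(-3*B + 3) = 3*(3 - 3*B) = 9 - 9*B)
D = 29/2 (D = 4 + (3*(-5 - 2)*(6 + (-5 - 2)))/2 = 4 + (3*(-7)*(6 - 7))/2 = 4 + (3*(-7)*(-1))/2 = 4 + (½)*21 = 4 + 21/2 = 29/2 ≈ 14.500)
y(Z) = 8 - 29*Z/2
y(L(4, 3))*36 = (8 - 29*(9 - 9*3)/2)*36 = (8 - 29*(9 - 27)/2)*36 = (8 - 29/2*(-18))*36 = (8 + 261)*36 = 269*36 = 9684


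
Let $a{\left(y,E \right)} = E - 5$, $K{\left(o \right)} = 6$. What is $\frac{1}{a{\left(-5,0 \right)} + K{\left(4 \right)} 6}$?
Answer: $\frac{1}{31} \approx 0.032258$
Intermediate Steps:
$a{\left(y,E \right)} = -5 + E$
$\frac{1}{a{\left(-5,0 \right)} + K{\left(4 \right)} 6} = \frac{1}{\left(-5 + 0\right) + 6 \cdot 6} = \frac{1}{-5 + 36} = \frac{1}{31}$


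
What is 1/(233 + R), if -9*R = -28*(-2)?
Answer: 9/2041 ≈ 0.0044096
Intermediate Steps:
R = -56/9 (R = -(-28)*(-2)/9 = -1/9*56 = -56/9 ≈ -6.2222)
1/(233 + R) = 1/(233 - 56/9) = 1/(2041/9) = 9/2041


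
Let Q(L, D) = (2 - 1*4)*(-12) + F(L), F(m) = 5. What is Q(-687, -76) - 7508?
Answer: -7479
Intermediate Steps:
Q(L, D) = 29 (Q(L, D) = (2 - 1*4)*(-12) + 5 = (2 - 4)*(-12) + 5 = -2*(-12) + 5 = 24 + 5 = 29)
Q(-687, -76) - 7508 = 29 - 7508 = -7479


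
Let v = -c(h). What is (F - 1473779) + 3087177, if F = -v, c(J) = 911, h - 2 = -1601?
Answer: 1614309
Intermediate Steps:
h = -1599 (h = 2 - 1601 = -1599)
v = -911 (v = -1*911 = -911)
F = 911 (F = -1*(-911) = 911)
(F - 1473779) + 3087177 = (911 - 1473779) + 3087177 = -1472868 + 3087177 = 1614309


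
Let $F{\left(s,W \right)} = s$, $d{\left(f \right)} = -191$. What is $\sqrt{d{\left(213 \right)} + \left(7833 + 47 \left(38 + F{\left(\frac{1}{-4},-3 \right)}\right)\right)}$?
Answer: $\frac{9 \sqrt{465}}{2} \approx 97.037$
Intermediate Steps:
$\sqrt{d{\left(213 \right)} + \left(7833 + 47 \left(38 + F{\left(\frac{1}{-4},-3 \right)}\right)\right)} = \sqrt{-191 + \left(7833 + 47 \left(38 + \frac{1}{-4}\right)\right)} = \sqrt{-191 + \left(7833 + 47 \left(38 - \frac{1}{4}\right)\right)} = \sqrt{-191 + \left(7833 + 47 \cdot \frac{151}{4}\right)} = \sqrt{-191 + \left(7833 + \frac{7097}{4}\right)} = \sqrt{-191 + \frac{38429}{4}} = \sqrt{\frac{37665}{4}} = \frac{9 \sqrt{465}}{2}$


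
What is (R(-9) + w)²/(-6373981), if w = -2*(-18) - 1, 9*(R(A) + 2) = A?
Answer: -1024/6373981 ≈ -0.00016065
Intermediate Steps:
R(A) = -2 + A/9
w = 35 (w = 36 - 1 = 35)
(R(-9) + w)²/(-6373981) = ((-2 + (⅑)*(-9)) + 35)²/(-6373981) = ((-2 - 1) + 35)²*(-1/6373981) = (-3 + 35)²*(-1/6373981) = 32²*(-1/6373981) = 1024*(-1/6373981) = -1024/6373981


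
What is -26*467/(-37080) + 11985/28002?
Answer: 65367007/86526180 ≈ 0.75546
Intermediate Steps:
-26*467/(-37080) + 11985/28002 = -12142*(-1/37080) + 11985*(1/28002) = 6071/18540 + 3995/9334 = 65367007/86526180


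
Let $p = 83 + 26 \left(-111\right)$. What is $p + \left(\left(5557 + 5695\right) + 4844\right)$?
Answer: $13293$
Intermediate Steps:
$p = -2803$ ($p = 83 - 2886 = -2803$)
$p + \left(\left(5557 + 5695\right) + 4844\right) = -2803 + \left(\left(5557 + 5695\right) + 4844\right) = -2803 + \left(11252 + 4844\right) = -2803 + 16096 = 13293$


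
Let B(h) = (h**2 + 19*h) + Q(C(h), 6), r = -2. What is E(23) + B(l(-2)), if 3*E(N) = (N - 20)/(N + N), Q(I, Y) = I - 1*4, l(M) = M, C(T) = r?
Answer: -1839/46 ≈ -39.978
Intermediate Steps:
C(T) = -2
Q(I, Y) = -4 + I (Q(I, Y) = I - 4 = -4 + I)
E(N) = (-20 + N)/(6*N) (E(N) = ((N - 20)/(N + N))/3 = ((-20 + N)/((2*N)))/3 = ((-20 + N)*(1/(2*N)))/3 = ((-20 + N)/(2*N))/3 = (-20 + N)/(6*N))
B(h) = -6 + h**2 + 19*h (B(h) = (h**2 + 19*h) + (-4 - 2) = (h**2 + 19*h) - 6 = -6 + h**2 + 19*h)
E(23) + B(l(-2)) = (1/6)*(-20 + 23)/23 + (-6 + (-2)**2 + 19*(-2)) = (1/6)*(1/23)*3 + (-6 + 4 - 38) = 1/46 - 40 = -1839/46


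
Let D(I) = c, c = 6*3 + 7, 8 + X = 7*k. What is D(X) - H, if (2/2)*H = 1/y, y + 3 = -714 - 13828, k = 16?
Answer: 363626/14545 ≈ 25.000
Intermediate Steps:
y = -14545 (y = -3 + (-714 - 13828) = -3 - 14542 = -14545)
X = 104 (X = -8 + 7*16 = -8 + 112 = 104)
c = 25 (c = 18 + 7 = 25)
D(I) = 25
H = -1/14545 (H = 1/(-14545) = -1/14545 ≈ -6.8752e-5)
D(X) - H = 25 - 1*(-1/14545) = 25 + 1/14545 = 363626/14545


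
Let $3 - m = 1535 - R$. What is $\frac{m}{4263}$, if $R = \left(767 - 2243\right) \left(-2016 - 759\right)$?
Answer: $\frac{4094368}{4263} \approx 960.44$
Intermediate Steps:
$R = 4095900$ ($R = \left(-1476\right) \left(-2775\right) = 4095900$)
$m = 4094368$ ($m = 3 - \left(1535 - 4095900\right) = 3 - -4094365 = 3 + 4094365 = 4094368$)
$\frac{m}{4263} = \frac{4094368}{4263}$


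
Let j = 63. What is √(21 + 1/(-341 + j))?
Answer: √1622686/278 ≈ 4.5822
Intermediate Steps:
√(21 + 1/(-341 + j)) = √(21 + 1/(-341 + 63)) = √(21 + 1/(-278)) = √(21 - 1/278) = √(5837/278) = √1622686/278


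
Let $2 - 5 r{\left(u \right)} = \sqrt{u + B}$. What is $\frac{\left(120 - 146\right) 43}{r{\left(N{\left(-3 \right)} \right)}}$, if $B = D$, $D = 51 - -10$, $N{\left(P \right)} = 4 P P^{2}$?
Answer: $- \frac{11180}{51} - \frac{5590 i \sqrt{47}}{51} \approx -219.22 - 751.43 i$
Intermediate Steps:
$N{\left(P \right)} = 4 P^{3}$
$D = 61$ ($D = 51 + 10 = 61$)
$B = 61$
$r{\left(u \right)} = \frac{2}{5} - \frac{\sqrt{61 + u}}{5}$ ($r{\left(u \right)} = \frac{2}{5} - \frac{\sqrt{u + 61}}{5} = \frac{2}{5} - \frac{\sqrt{61 + u}}{5}$)
$\frac{\left(120 - 146\right) 43}{r{\left(N{\left(-3 \right)} \right)}} = \frac{\left(120 - 146\right) 43}{\frac{2}{5} - \frac{\sqrt{61 + 4 \left(-3\right)^{3}}}{5}} = \frac{\left(-26\right) 43}{\frac{2}{5} - \frac{\sqrt{61 + 4 \left(-27\right)}}{5}} = - \frac{1118}{\frac{2}{5} - \frac{\sqrt{61 - 108}}{5}} = - \frac{1118}{\frac{2}{5} - \frac{\sqrt{-47}}{5}} = - \frac{1118}{\frac{2}{5} - \frac{i \sqrt{47}}{5}}$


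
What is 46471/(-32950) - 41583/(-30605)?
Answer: -10417021/201686950 ≈ -0.051649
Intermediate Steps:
46471/(-32950) - 41583/(-30605) = 46471*(-1/32950) - 41583*(-1/30605) = -46471/32950 + 41583/30605 = -10417021/201686950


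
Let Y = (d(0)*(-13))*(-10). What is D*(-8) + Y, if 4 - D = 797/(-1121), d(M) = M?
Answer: -42248/1121 ≈ -37.688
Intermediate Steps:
D = 5281/1121 (D = 4 - 797/(-1121) = 4 - 797*(-1)/1121 = 4 - 1*(-797/1121) = 4 + 797/1121 = 5281/1121 ≈ 4.7110)
Y = 0 (Y = (0*(-13))*(-10) = 0*(-10) = 0)
D*(-8) + Y = (5281/1121)*(-8) + 0 = -42248/1121 + 0 = -42248/1121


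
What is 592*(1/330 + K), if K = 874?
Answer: 85372616/165 ≈ 5.1741e+5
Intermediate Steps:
592*(1/330 + K) = 592*(1/330 + 874) = 592*(288421/330) = 85372616/165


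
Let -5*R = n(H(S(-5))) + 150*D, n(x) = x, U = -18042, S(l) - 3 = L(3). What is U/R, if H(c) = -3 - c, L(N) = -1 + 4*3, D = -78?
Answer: -90210/11717 ≈ -7.6991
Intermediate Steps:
L(N) = 11 (L(N) = -1 + 12 = 11)
S(l) = 14 (S(l) = 3 + 11 = 14)
R = 11717/5 (R = -((-3 - 1*14) + 150*(-78))/5 = -((-3 - 14) - 11700)/5 = -(-17 - 11700)/5 = -⅕*(-11717) = 11717/5 ≈ 2343.4)
U/R = -18042/11717/5 = -18042*5/11717 = -90210/11717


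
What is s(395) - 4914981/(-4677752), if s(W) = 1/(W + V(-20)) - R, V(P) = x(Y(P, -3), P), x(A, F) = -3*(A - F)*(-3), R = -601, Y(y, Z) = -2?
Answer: 1568652548433/2605507864 ≈ 602.05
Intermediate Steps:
x(A, F) = -9*F + 9*A (x(A, F) = (-3*A + 3*F)*(-3) = -9*F + 9*A)
V(P) = -18 - 9*P (V(P) = -9*P + 9*(-2) = -9*P - 18 = -18 - 9*P)
s(W) = 601 + 1/(162 + W) (s(W) = 1/(W + (-18 - 9*(-20))) - 1*(-601) = 1/(W + (-18 + 180)) + 601 = 1/(W + 162) + 601 = 1/(162 + W) + 601 = 601 + 1/(162 + W))
s(395) - 4914981/(-4677752) = (97363 + 601*395)/(162 + 395) - 4914981/(-4677752) = (97363 + 237395)/557 - 4914981*(-1/4677752) = (1/557)*334758 + 4914981/4677752 = 334758/557 + 4914981/4677752 = 1568652548433/2605507864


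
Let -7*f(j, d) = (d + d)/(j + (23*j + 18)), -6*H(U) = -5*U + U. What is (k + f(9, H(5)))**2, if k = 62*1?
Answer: 23202600976/6036849 ≈ 3843.5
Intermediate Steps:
H(U) = 2*U/3 (H(U) = -(-5*U + U)/6 = -(-2)*U/3 = 2*U/3)
f(j, d) = -2*d/(7*(18 + 24*j)) (f(j, d) = -(d + d)/(7*(j + (23*j + 18))) = -2*d/(7*(j + (18 + 23*j))) = -2*d/(7*(18 + 24*j)))
k = 62
(k + f(9, H(5)))**2 = (62 - (2/3)*5/(63 + 84*9))**2 = (62 - 1*10/3/(63 + 756))**2 = (62 - 1*10/3/819)**2 = (62 - 1*10/3*1/819)**2 = (62 - 10/2457)**2 = (152324/2457)**2 = 23202600976/6036849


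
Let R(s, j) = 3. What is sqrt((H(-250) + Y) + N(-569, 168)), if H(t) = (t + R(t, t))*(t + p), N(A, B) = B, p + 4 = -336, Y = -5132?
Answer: sqrt(140766) ≈ 375.19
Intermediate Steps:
p = -340 (p = -4 - 336 = -340)
H(t) = (-340 + t)*(3 + t) (H(t) = (t + 3)*(t - 340) = (3 + t)*(-340 + t) = (-340 + t)*(3 + t))
sqrt((H(-250) + Y) + N(-569, 168)) = sqrt(((-1020 + (-250)**2 - 337*(-250)) - 5132) + 168) = sqrt(((-1020 + 62500 + 84250) - 5132) + 168) = sqrt((145730 - 5132) + 168) = sqrt(140598 + 168) = sqrt(140766)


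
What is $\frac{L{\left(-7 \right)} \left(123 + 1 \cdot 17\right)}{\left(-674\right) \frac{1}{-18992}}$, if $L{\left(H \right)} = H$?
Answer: $- \frac{9306080}{337} \approx -27614.0$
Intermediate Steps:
$\frac{L{\left(-7 \right)} \left(123 + 1 \cdot 17\right)}{\left(-674\right) \frac{1}{-18992}} = \frac{\left(-7\right) \left(123 + 1 \cdot 17\right)}{\left(-674\right) \frac{1}{-18992}} = \frac{\left(-7\right) \left(123 + 17\right)}{\left(-674\right) \left(- \frac{1}{18992}\right)} = \frac{\left(-7\right) 140}{\frac{337}{9496}} = \left(-980\right) \frac{9496}{337} = - \frac{9306080}{337}$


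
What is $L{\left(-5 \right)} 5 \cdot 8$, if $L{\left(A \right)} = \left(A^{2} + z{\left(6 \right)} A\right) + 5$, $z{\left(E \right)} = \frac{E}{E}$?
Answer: $1000$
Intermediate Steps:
$z{\left(E \right)} = 1$
$L{\left(A \right)} = 5 + A + A^{2}$ ($L{\left(A \right)} = \left(A^{2} + 1 A\right) + 5 = \left(A^{2} + A\right) + 5 = \left(A + A^{2}\right) + 5 = 5 + A + A^{2}$)
$L{\left(-5 \right)} 5 \cdot 8 = \left(5 - 5 + \left(-5\right)^{2}\right) 5 \cdot 8 = \left(5 - 5 + 25\right) 5 \cdot 8 = 25 \cdot 5 \cdot 8 = 125 \cdot 8 = 1000$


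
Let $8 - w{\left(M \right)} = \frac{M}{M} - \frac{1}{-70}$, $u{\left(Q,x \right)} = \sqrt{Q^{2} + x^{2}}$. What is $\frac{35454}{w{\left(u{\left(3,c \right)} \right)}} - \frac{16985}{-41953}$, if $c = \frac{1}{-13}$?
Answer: $\frac{34708807335}{6838339} \approx 5075.6$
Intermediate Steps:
$c = - \frac{1}{13} \approx -0.076923$
$w{\left(M \right)} = \frac{489}{70}$ ($w{\left(M \right)} = 8 - \left(\frac{M}{M} - \frac{1}{-70}\right) = 8 - \left(1 - - \frac{1}{70}\right) = 8 - \left(1 + \frac{1}{70}\right) = 8 - \frac{71}{70} = \frac{489}{70}$)
$\frac{35454}{w{\left(u{\left(3,c \right)} \right)}} - \frac{16985}{-41953} = \frac{35454}{\frac{489}{70}} - \frac{16985}{-41953} = 35454 \cdot \frac{70}{489} - - \frac{16985}{41953} = \frac{827260}{163} + \frac{16985}{41953} = \frac{34708807335}{6838339}$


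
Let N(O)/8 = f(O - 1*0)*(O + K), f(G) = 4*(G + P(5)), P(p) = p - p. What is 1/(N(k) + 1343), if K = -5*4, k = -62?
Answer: 1/164031 ≈ 6.0964e-6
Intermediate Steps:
P(p) = 0
K = -20
f(G) = 4*G (f(G) = 4*(G + 0) = 4*G)
N(O) = 32*O*(-20 + O) (N(O) = 8*((4*(O - 1*0))*(O - 20)) = 8*((4*(O + 0))*(-20 + O)) = 8*((4*O)*(-20 + O)) = 8*(4*O*(-20 + O)) = 32*O*(-20 + O))
1/(N(k) + 1343) = 1/(32*(-62)*(-20 - 62) + 1343) = 1/(32*(-62)*(-82) + 1343) = 1/(162688 + 1343) = 1/164031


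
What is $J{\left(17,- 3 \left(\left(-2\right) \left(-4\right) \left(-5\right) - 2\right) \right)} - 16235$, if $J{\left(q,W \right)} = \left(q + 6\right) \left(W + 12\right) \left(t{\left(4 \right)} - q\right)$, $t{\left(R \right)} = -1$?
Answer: $-73367$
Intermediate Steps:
$J{\left(q,W \right)} = \left(-1 - q\right) \left(6 + q\right) \left(12 + W\right)$ ($J{\left(q,W \right)} = \left(q + 6\right) \left(W + 12\right) \left(-1 - q\right) = \left(6 + q\right) \left(12 + W\right) \left(-1 - q\right) = \left(-1 - q\right) \left(6 + q\right) \left(12 + W\right)$)
$J{\left(17,- 3 \left(\left(-2\right) \left(-4\right) \left(-5\right) - 2\right) \right)} - 16235 = \left(-72 - 1428 - 12 \cdot 17^{2} - 6 \left(- 3 \left(\left(-2\right) \left(-4\right) \left(-5\right) - 2\right)\right) - - 3 \left(\left(-2\right) \left(-4\right) \left(-5\right) - 2\right) 17^{2} - 7 \left(- 3 \left(\left(-2\right) \left(-4\right) \left(-5\right) - 2\right)\right) 17\right) - 16235 = \left(-72 - 1428 - 3468 - 6 \left(- 3 \left(8 \left(-5\right) - 2\right)\right) - - 3 \left(8 \left(-5\right) - 2\right) 289 - 7 \left(- 3 \left(8 \left(-5\right) - 2\right)\right) 17\right) - 16235 = \left(-72 - 1428 - 3468 - 6 \left(- 3 \left(-40 - 2\right)\right) - - 3 \left(-40 - 2\right) 289 - 7 \left(- 3 \left(-40 - 2\right)\right) 17\right) - 16235 = \left(-72 - 1428 - 3468 - 6 \left(\left(-3\right) \left(-42\right)\right) - \left(-3\right) \left(-42\right) 289 - 7 \left(\left(-3\right) \left(-42\right)\right) 17\right) - 16235 = \left(-72 - 1428 - 3468 - 756 - 126 \cdot 289 - 882 \cdot 17\right) - 16235 = \left(-72 - 1428 - 3468 - 756 - 36414 - 14994\right) - 16235 = -57132 - 16235 = -73367$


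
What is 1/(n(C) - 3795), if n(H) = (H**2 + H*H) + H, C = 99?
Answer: 1/15906 ≈ 6.2869e-5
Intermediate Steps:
n(H) = H + 2*H**2 (n(H) = (H**2 + H**2) + H = 2*H**2 + H = H + 2*H**2)
1/(n(C) - 3795) = 1/(99*(1 + 2*99) - 3795) = 1/(99*(1 + 198) - 3795) = 1/(99*199 - 3795) = 1/(19701 - 3795) = 1/15906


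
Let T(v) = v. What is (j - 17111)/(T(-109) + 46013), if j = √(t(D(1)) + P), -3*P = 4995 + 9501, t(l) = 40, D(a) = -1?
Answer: -17111/45904 + I*√1198/22952 ≈ -0.37276 + 0.001508*I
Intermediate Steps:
P = -4832 (P = -(4995 + 9501)/3 = -⅓*14496 = -4832)
j = 2*I*√1198 (j = √(40 - 4832) = √(-4792) = 2*I*√1198 ≈ 69.224*I)
(j - 17111)/(T(-109) + 46013) = (2*I*√1198 - 17111)/(-109 + 46013) = (-17111 + 2*I*√1198)/45904 = (-17111 + 2*I*√1198)*(1/45904) = -17111/45904 + I*√1198/22952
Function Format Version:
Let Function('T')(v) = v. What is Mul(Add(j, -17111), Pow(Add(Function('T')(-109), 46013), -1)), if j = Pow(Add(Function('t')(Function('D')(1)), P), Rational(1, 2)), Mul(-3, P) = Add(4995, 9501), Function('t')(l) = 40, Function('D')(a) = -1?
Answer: Add(Rational(-17111, 45904), Mul(Rational(1, 22952), I, Pow(1198, Rational(1, 2)))) ≈ Add(-0.37276, Mul(0.0015080, I))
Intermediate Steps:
P = -4832 (P = Mul(Rational(-1, 3), Add(4995, 9501)) = Mul(Rational(-1, 3), 14496) = -4832)
j = Mul(2, I, Pow(1198, Rational(1, 2))) (j = Pow(Add(40, -4832), Rational(1, 2)) = Pow(-4792, Rational(1, 2)) = Mul(2, I, Pow(1198, Rational(1, 2))) ≈ Mul(69.224, I))
Mul(Add(j, -17111), Pow(Add(Function('T')(-109), 46013), -1)) = Mul(Add(Mul(2, I, Pow(1198, Rational(1, 2))), -17111), Pow(Add(-109, 46013), -1)) = Mul(Add(-17111, Mul(2, I, Pow(1198, Rational(1, 2)))), Pow(45904, -1)) = Mul(Add(-17111, Mul(2, I, Pow(1198, Rational(1, 2)))), Rational(1, 45904)) = Add(Rational(-17111, 45904), Mul(Rational(1, 22952), I, Pow(1198, Rational(1, 2))))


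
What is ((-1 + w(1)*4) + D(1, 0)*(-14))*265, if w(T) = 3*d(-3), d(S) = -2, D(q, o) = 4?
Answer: -21465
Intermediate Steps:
w(T) = -6 (w(T) = 3*(-2) = -6)
((-1 + w(1)*4) + D(1, 0)*(-14))*265 = ((-1 - 6*4) + 4*(-14))*265 = ((-1 - 24) - 56)*265 = (-25 - 56)*265 = -81*265 = -21465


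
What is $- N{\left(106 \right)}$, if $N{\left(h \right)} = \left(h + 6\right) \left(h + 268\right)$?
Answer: $-41888$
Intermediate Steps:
$N{\left(h \right)} = \left(6 + h\right) \left(268 + h\right)$
$- N{\left(106 \right)} = - (1608 + 106^{2} + 274 \cdot 106) = - (1608 + 11236 + 29044) = \left(-1\right) 41888 = -41888$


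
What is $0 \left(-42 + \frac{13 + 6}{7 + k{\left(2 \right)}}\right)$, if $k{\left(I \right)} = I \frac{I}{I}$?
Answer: $0$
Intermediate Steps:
$k{\left(I \right)} = I$ ($k{\left(I \right)} = I 1 = I$)
$0 \left(-42 + \frac{13 + 6}{7 + k{\left(2 \right)}}\right) = 0 \left(-42 + \frac{13 + 6}{7 + 2}\right) = 0 \left(-42 + \frac{19}{9}\right) = 0 \left(- \frac{359}{9}\right) = 0$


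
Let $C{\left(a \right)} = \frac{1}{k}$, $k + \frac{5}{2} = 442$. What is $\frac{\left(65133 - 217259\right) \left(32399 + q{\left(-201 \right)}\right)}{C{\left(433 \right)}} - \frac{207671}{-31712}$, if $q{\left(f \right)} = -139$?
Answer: $- \frac{68399089615850569}{31712} \approx -2.1569 \cdot 10^{12}$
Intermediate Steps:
$k = \frac{879}{2}$ ($k = - \frac{5}{2} + 442 = \frac{879}{2} \approx 439.5$)
$C{\left(a \right)} = \frac{2}{879}$ ($C{\left(a \right)} = \frac{1}{\frac{879}{2}} = \frac{2}{879}$)
$\frac{\left(65133 - 217259\right) \left(32399 + q{\left(-201 \right)}\right)}{C{\left(433 \right)}} - \frac{207671}{-31712} = \frac{\left(65133 - 217259\right) \left(32399 - 139\right)}{\frac{2}{879}} - \frac{207671}{-31712} = \left(-152126\right) 32260 \cdot \frac{879}{2} - - \frac{207671}{31712} = \left(-4907584760\right) \frac{879}{2} + \frac{207671}{31712} = -2156883502020 + \frac{207671}{31712} = - \frac{68399089615850569}{31712}$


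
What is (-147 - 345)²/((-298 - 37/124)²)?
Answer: 3721976064/1368186121 ≈ 2.7204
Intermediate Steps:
(-147 - 345)²/((-298 - 37/124)²) = (-492)²/((-298 - 37*1/124)²) = 242064/((-298 - 37/124)²) = 242064/((-36989/124)²) = 242064/(1368186121/15376) = 242064*(15376/1368186121) = 3721976064/1368186121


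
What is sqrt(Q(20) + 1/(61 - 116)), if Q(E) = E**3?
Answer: sqrt(24199945)/55 ≈ 89.443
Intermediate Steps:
sqrt(Q(20) + 1/(61 - 116)) = sqrt(20**3 + 1/(61 - 116)) = sqrt(8000 + 1/(-55)) = sqrt(8000 - 1/55) = sqrt(439999/55) = sqrt(24199945)/55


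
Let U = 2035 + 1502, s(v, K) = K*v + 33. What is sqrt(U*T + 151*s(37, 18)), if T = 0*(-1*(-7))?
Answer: sqrt(105549) ≈ 324.88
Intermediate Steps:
s(v, K) = 33 + K*v
U = 3537
T = 0 (T = 0*7 = 0)
sqrt(U*T + 151*s(37, 18)) = sqrt(3537*0 + 151*(33 + 18*37)) = sqrt(0 + 151*(33 + 666)) = sqrt(0 + 151*699) = sqrt(0 + 105549) = sqrt(105549)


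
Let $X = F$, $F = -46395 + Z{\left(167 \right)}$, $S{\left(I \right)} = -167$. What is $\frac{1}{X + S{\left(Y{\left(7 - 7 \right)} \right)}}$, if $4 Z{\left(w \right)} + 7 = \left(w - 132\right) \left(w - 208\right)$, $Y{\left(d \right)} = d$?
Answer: $- \frac{2}{93845} \approx -2.1312 \cdot 10^{-5}$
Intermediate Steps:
$Z{\left(w \right)} = - \frac{7}{4} + \frac{\left(-208 + w\right) \left(-132 + w\right)}{4}$ ($Z{\left(w \right)} = - \frac{7}{4} + \frac{\left(w - 132\right) \left(w - 208\right)}{4} = - \frac{7}{4} + \frac{\left(-132 + w\right) \left(-208 + w\right)}{4} = - \frac{7}{4} + \frac{\left(-208 + w\right) \left(-132 + w\right)}{4}$)
$F = - \frac{93511}{2}$ ($F = -46395 + \left(\frac{27449}{4} - 14195 + \frac{167^{2}}{4}\right) = -46395 + \left(\frac{27449}{4} - 14195 + \frac{1}{4} \cdot 27889\right) = -46395 + \left(\frac{27449}{4} - 14195 + \frac{27889}{4}\right) = -46395 - \frac{721}{2} = - \frac{93511}{2} \approx -46756.0$)
$X = - \frac{93511}{2} \approx -46756.0$
$\frac{1}{X + S{\left(Y{\left(7 - 7 \right)} \right)}} = \frac{1}{- \frac{93511}{2} - 167} = \frac{1}{- \frac{93845}{2}} = - \frac{2}{93845}$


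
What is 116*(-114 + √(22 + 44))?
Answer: -13224 + 116*√66 ≈ -12282.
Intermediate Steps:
116*(-114 + √(22 + 44)) = 116*(-114 + √66) = -13224 + 116*√66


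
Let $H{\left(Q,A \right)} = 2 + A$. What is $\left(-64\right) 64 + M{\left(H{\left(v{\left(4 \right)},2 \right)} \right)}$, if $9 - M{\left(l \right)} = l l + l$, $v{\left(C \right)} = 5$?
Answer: $-4107$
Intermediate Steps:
$M{\left(l \right)} = 9 - l - l^{2}$ ($M{\left(l \right)} = 9 - \left(l l + l\right) = 9 - \left(l^{2} + l\right) = 9 - \left(l + l^{2}\right) = 9 - l - l^{2}$)
$\left(-64\right) 64 + M{\left(H{\left(v{\left(4 \right)},2 \right)} \right)} = \left(-64\right) 64 - \left(-5 + \left(2 + 2\right)^{2}\right) = -4096 - 11 = -4107$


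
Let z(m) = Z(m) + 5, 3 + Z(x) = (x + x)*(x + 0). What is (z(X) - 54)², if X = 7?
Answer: 2116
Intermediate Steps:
Z(x) = -3 + 2*x² (Z(x) = -3 + (x + x)*(x + 0) = -3 + (2*x)*x = -3 + 2*x²)
z(m) = 2 + 2*m² (z(m) = (-3 + 2*m²) + 5 = 2 + 2*m²)
(z(X) - 54)² = ((2 + 2*7²) - 54)² = ((2 + 2*49) - 54)² = ((2 + 98) - 54)² = (100 - 54)² = 46² = 2116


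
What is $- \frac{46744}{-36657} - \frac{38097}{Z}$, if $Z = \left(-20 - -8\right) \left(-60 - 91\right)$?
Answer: $- \frac{437273867}{22140828} \approx -19.75$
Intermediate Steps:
$Z = 1812$ ($Z = \left(-20 + 8\right) \left(-151\right) = \left(-12\right) \left(-151\right) = 1812$)
$- \frac{46744}{-36657} - \frac{38097}{Z} = - \frac{46744}{-36657} - \frac{38097}{1812} = \left(-46744\right) \left(- \frac{1}{36657}\right) - \frac{12699}{604} = \frac{46744}{36657} - \frac{12699}{604} = - \frac{437273867}{22140828}$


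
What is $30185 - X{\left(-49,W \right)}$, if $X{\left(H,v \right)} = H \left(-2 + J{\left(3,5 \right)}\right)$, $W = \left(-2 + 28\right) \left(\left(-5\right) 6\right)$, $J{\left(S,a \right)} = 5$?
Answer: $30332$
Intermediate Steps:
$W = -780$ ($W = 26 \left(-30\right) = -780$)
$X{\left(H,v \right)} = 3 H$ ($X{\left(H,v \right)} = H \left(-2 + 5\right) = H 3 = 3 H$)
$30185 - X{\left(-49,W \right)} = 30185 - 3 \left(-49\right) = 30185 - -147 = 30185 + 147 = 30332$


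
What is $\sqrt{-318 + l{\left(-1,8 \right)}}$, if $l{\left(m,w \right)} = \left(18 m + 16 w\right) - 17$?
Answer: $15 i \approx 15.0 i$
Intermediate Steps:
$l{\left(m,w \right)} = -17 + 16 w + 18 m$ ($l{\left(m,w \right)} = \left(16 w + 18 m\right) - 17 = -17 + 16 w + 18 m$)
$\sqrt{-318 + l{\left(-1,8 \right)}} = \sqrt{-318 + \left(-17 + 16 \cdot 8 + 18 \left(-1\right)\right)} = \sqrt{-318 - -93} = \sqrt{-318 + 93} = \sqrt{-225} = 15 i$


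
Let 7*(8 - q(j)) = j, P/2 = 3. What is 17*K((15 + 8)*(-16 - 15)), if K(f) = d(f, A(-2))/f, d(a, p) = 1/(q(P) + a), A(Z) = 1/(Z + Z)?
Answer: 119/3522933 ≈ 3.3779e-5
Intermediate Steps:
P = 6 (P = 2*3 = 6)
q(j) = 8 - j/7
A(Z) = 1/(2*Z)
d(a, p) = 1/(50/7 + a) (d(a, p) = 1/((8 - ⅐*6) + a) = 1/((8 - 6/7) + a) = 1/(50/7 + a))
K(f) = 7/(f*(50 + 7*f)) (K(f) = (7/(50 + 7*f))/f = 7/(f*(50 + 7*f)))
17*K((15 + 8)*(-16 - 15)) = 17*(7/((((15 + 8)*(-16 - 15)))*(50 + 7*((15 + 8)*(-16 - 15))))) = 17*(7/(((23*(-31)))*(50 + 7*(23*(-31))))) = 17*(7/(-713*(50 + 7*(-713)))) = 17*(7*(-1/713)/(50 - 4991)) = 17*(7*(-1/713)/(-4941)) = 17*(7*(-1/713)*(-1/4941)) = 17*(7/3522933) = 119/3522933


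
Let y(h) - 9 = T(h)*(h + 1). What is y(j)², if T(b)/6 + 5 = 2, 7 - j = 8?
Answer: 81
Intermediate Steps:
j = -1 (j = 7 - 1*8 = 7 - 8 = -1)
T(b) = -18 (T(b) = -30 + 6*2 = -30 + 12 = -18)
y(h) = -9 - 18*h (y(h) = 9 - 18*(h + 1) = 9 - 18*(1 + h) = 9 + (-18 - 18*h) = -9 - 18*h)
y(j)² = (-9 - 18*(-1))² = (-9 + 18)² = 9² = 81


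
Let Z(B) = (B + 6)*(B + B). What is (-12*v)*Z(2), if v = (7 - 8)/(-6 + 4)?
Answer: -192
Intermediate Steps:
Z(B) = 2*B*(6 + B) (Z(B) = (6 + B)*(2*B) = 2*B*(6 + B))
v = ½ (v = -1/(-2) = -1*(-½) = ½ ≈ 0.50000)
(-12*v)*Z(2) = (-12*½)*(2*2*(6 + 2)) = -12*2*8 = -6*32 = -192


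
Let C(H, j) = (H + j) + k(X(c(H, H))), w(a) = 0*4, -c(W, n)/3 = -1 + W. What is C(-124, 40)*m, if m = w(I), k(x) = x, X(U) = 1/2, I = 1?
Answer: 0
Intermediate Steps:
c(W, n) = 3 - 3*W (c(W, n) = -3*(-1 + W) = 3 - 3*W)
X(U) = 1/2
w(a) = 0
C(H, j) = 1/2 + H + j (C(H, j) = (H + j) + 1/2 = 1/2 + H + j)
m = 0
C(-124, 40)*m = (1/2 - 124 + 40)*0 = -167/2*0 = 0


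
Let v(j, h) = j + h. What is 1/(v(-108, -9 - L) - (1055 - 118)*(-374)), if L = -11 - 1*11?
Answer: 1/350343 ≈ 2.8543e-6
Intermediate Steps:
L = -22 (L = -11 - 11 = -22)
v(j, h) = h + j
1/(v(-108, -9 - L) - (1055 - 118)*(-374)) = 1/(((-9 - 1*(-22)) - 108) - (1055 - 118)*(-374)) = 1/(((-9 + 22) - 108) - 937*(-374)) = 1/((13 - 108) - 1*(-350438)) = 1/(-95 + 350438) = 1/350343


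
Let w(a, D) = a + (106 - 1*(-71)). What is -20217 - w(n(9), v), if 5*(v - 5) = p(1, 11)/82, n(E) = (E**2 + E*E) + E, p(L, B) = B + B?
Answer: -20565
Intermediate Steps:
p(L, B) = 2*B
n(E) = E + 2*E**2 (n(E) = (E**2 + E**2) + E = 2*E**2 + E = E + 2*E**2)
v = 1036/205 (v = 5 + ((2*11)/82)/5 = 5 + (22*(1/82))/5 = 5 + (1/5)*(11/41) = 5 + 11/205 = 1036/205 ≈ 5.0537)
w(a, D) = 177 + a (w(a, D) = a + (106 + 71) = a + 177 = 177 + a)
-20217 - w(n(9), v) = -20217 - (177 + 9*(1 + 2*9)) = -20217 - (177 + 9*(1 + 18)) = -20217 - (177 + 9*19) = -20217 - (177 + 171) = -20217 - 1*348 = -20217 - 348 = -20565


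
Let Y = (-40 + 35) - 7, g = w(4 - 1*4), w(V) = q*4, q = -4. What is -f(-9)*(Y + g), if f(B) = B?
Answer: -252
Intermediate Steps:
w(V) = -16 (w(V) = -4*4 = -16)
g = -16
Y = -12 (Y = -5 - 7 = -12)
-f(-9)*(Y + g) = -(-9)*(-12 - 16) = -(-9)*(-28) = -1*252 = -252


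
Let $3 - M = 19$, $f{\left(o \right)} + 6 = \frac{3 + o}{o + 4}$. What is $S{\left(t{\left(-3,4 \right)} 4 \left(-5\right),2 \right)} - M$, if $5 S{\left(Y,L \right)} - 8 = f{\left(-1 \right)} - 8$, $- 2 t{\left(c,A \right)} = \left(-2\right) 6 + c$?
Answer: $\frac{224}{15} \approx 14.933$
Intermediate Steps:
$t{\left(c,A \right)} = 6 - \frac{c}{2}$ ($t{\left(c,A \right)} = - \frac{\left(-2\right) 6 + c}{2} = - \frac{-12 + c}{2} = 6 - \frac{c}{2}$)
$f{\left(o \right)} = -6 + \frac{3 + o}{4 + o}$ ($f{\left(o \right)} = -6 + \frac{3 + o}{o + 4} = -6 + \frac{3 + o}{4 + o}$)
$S{\left(Y,L \right)} = - \frac{16}{15}$ ($S{\left(Y,L \right)} = \frac{8}{5} + \frac{\frac{-21 - -5}{4 - 1} - 8}{5} = \frac{8}{5} + \frac{\frac{-21 + 5}{3} - 8}{5} = \frac{8}{5} + \frac{\frac{1}{3} \left(-16\right) - 8}{5} = \frac{8}{5} + \frac{- \frac{16}{3} - 8}{5} = \frac{8}{5} + \frac{1}{5} \left(- \frac{40}{3}\right) = \frac{8}{5} - \frac{8}{3} = - \frac{16}{15}$)
$M = -16$ ($M = 3 - 19 = -16$)
$S{\left(t{\left(-3,4 \right)} 4 \left(-5\right),2 \right)} - M = - \frac{16}{15} - -16 = - \frac{16}{15} + 16 = \frac{224}{15}$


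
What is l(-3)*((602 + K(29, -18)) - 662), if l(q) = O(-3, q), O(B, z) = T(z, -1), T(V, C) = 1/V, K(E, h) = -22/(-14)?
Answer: 409/21 ≈ 19.476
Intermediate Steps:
K(E, h) = 11/7 (K(E, h) = -22*(-1/14) = 11/7)
O(B, z) = 1/z
l(q) = 1/q
l(-3)*((602 + K(29, -18)) - 662) = ((602 + 11/7) - 662)/(-3) = -(4225/7 - 662)/3 = -⅓*(-409/7) = 409/21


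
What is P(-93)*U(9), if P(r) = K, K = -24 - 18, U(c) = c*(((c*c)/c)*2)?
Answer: -6804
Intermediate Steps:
U(c) = 2*c**2 (U(c) = c*((c**2/c)*2) = c*(c*2) = c*(2*c) = 2*c**2)
K = -42
P(r) = -42
P(-93)*U(9) = -84*9**2 = -84*81 = -42*162 = -6804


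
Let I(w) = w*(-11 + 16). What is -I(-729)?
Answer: 3645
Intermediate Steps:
I(w) = 5*w (I(w) = w*5 = 5*w)
-I(-729) = -5*(-729) = -1*(-3645) = 3645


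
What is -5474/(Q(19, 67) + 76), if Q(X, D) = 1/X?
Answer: -6118/85 ≈ -71.976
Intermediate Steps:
-5474/(Q(19, 67) + 76) = -5474/(1/19 + 76) = -5474/1445/19 = -5474*19/1445 = -6118/85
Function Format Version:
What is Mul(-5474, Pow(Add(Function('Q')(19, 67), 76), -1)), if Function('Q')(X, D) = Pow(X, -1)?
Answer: Rational(-6118, 85) ≈ -71.976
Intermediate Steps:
Mul(-5474, Pow(Add(Function('Q')(19, 67), 76), -1)) = Mul(-5474, Pow(Add(Pow(19, -1), 76), -1)) = Mul(-5474, Pow(Add(Rational(1, 19), 76), -1)) = Mul(-5474, Pow(Rational(1445, 19), -1)) = Mul(-5474, Rational(19, 1445)) = Rational(-6118, 85)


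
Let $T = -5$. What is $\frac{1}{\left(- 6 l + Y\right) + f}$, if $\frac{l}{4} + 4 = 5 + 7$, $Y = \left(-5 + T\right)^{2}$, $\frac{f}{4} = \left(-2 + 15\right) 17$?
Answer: $\frac{1}{792} \approx 0.0012626$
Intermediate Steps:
$f = 884$ ($f = 4 \left(-2 + 15\right) 17 = 4 \cdot 13 \cdot 17 = 4 \cdot 221 = 884$)
$Y = 100$ ($Y = \left(-5 - 5\right)^{2} = \left(-10\right)^{2} = 100$)
$l = 32$ ($l = -16 + 4 \left(5 + 7\right) = -16 + 4 \cdot 12 = -16 + 48 = 32$)
$\frac{1}{\left(- 6 l + Y\right) + f} = \frac{1}{\left(\left(-6\right) 32 + 100\right) + 884} = \frac{1}{\left(-192 + 100\right) + 884} = \frac{1}{-92 + 884} = \frac{1}{792}$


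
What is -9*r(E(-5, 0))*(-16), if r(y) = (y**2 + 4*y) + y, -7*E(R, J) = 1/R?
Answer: 25344/1225 ≈ 20.689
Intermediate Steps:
E(R, J) = -1/(7*R)
r(y) = y**2 + 5*y
-9*r(E(-5, 0))*(-16) = -9*(-1/7/(-5))*(5 - 1/7/(-5))*(-16) = -9*(-1/7*(-1/5))*(5 - 1/7*(-1/5))*(-16) = -9*(5 + 1/35)/35*(-16) = -9*176/(35*35)*(-16) = -9*176/1225*(-16) = -1584/1225*(-16) = 25344/1225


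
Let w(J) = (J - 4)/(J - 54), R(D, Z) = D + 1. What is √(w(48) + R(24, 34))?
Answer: √159/3 ≈ 4.2032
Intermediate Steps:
R(D, Z) = 1 + D
w(J) = (-4 + J)/(-54 + J)
√(w(48) + R(24, 34)) = √((-4 + 48)/(-54 + 48) + (1 + 24)) = √(44/(-6) + 25) = √(-⅙*44 + 25) = √(-22/3 + 25) = √(53/3) = √159/3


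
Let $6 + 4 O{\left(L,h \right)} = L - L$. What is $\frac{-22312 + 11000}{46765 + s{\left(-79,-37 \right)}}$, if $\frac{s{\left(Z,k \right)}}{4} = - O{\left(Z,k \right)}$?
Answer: $- \frac{11312}{46771} \approx -0.24186$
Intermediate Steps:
$O{\left(L,h \right)} = - \frac{3}{2}$ ($O{\left(L,h \right)} = - \frac{3}{2} + \frac{L - L}{4} = - \frac{3}{2} + \frac{1}{4} \cdot 0 = - \frac{3}{2} + 0 = - \frac{3}{2}$)
$s{\left(Z,k \right)} = 6$ ($s{\left(Z,k \right)} = 4 \left(\left(-1\right) \left(- \frac{3}{2}\right)\right) = 4 \cdot \frac{3}{2} = 6$)
$\frac{-22312 + 11000}{46765 + s{\left(-79,-37 \right)}} = \frac{-22312 + 11000}{46765 + 6} = - \frac{11312}{46771}$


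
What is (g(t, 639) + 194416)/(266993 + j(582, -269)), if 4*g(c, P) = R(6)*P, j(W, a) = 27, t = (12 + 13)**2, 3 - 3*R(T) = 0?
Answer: 778303/1068080 ≈ 0.72869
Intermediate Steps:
R(T) = 1 (R(T) = 1 - 1/3*0 = 1 + 0 = 1)
t = 625 (t = 25**2 = 625)
g(c, P) = P/4 (g(c, P) = (1*P)/4 = P/4)
(g(t, 639) + 194416)/(266993 + j(582, -269)) = ((1/4)*639 + 194416)/(266993 + 27) = (639/4 + 194416)/267020 = (778303/4)*(1/267020) = 778303/1068080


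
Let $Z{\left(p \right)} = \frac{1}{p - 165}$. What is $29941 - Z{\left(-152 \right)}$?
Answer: $\frac{9491298}{317} \approx 29941.0$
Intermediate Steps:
$Z{\left(p \right)} = \frac{1}{-165 + p}$
$29941 - Z{\left(-152 \right)} = 29941 - \frac{1}{-165 - 152} = 29941 - \frac{1}{-317} = 29941 - - \frac{1}{317} = 29941 + \frac{1}{317} = \frac{9491298}{317}$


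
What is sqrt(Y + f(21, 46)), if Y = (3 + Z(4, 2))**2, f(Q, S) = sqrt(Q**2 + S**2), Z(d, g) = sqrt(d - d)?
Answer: sqrt(9 + sqrt(2557)) ≈ 7.7179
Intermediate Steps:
Z(d, g) = 0 (Z(d, g) = sqrt(0) = 0)
Y = 9 (Y = (3 + 0)**2 = 3**2 = 9)
sqrt(Y + f(21, 46)) = sqrt(9 + sqrt(21**2 + 46**2)) = sqrt(9 + sqrt(441 + 2116)) = sqrt(9 + sqrt(2557))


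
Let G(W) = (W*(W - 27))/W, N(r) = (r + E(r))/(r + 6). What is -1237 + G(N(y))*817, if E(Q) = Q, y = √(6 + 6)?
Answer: -24113 + 817*√3 ≈ -22698.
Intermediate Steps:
y = 2*√3 (y = √12 = 2*√3 ≈ 3.4641)
N(r) = 2*r/(6 + r) (N(r) = (r + r)/(r + 6) = (2*r)/(6 + r) = 2*r/(6 + r))
G(W) = -27 + W (G(W) = (W*(-27 + W))/W = -27 + W)
-1237 + G(N(y))*817 = -1237 + (-27 + 2*(2*√3)/(6 + 2*√3))*817 = -1237 + (-27 + 4*√3/(6 + 2*√3))*817 = -1237 + (-22059 + 3268*√3/(6 + 2*√3)) = -23296 + 3268*√3/(6 + 2*√3)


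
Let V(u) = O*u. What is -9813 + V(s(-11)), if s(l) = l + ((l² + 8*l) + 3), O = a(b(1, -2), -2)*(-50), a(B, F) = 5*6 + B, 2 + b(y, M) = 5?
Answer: -51063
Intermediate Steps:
b(y, M) = 3 (b(y, M) = -2 + 5 = 3)
a(B, F) = 30 + B
O = -1650 (O = (30 + 3)*(-50) = 33*(-50) = -1650)
s(l) = 3 + l² + 9*l (s(l) = l + (3 + l² + 8*l) = 3 + l² + 9*l)
V(u) = -1650*u
-9813 + V(s(-11)) = -9813 - 1650*(3 + (-11)² + 9*(-11)) = -9813 - 1650*(3 + 121 - 99) = -9813 - 1650*25 = -9813 - 41250 = -51063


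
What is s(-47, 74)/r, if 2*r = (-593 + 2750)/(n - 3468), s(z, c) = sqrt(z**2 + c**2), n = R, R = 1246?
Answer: -4444*sqrt(7685)/2157 ≈ -180.61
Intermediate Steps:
n = 1246
s(z, c) = sqrt(c**2 + z**2)
r = -2157/4444 (r = ((-593 + 2750)/(1246 - 3468))/2 = (2157/(-2222))/2 = (2157*(-1/2222))/2 = (1/2)*(-2157/2222) = -2157/4444 ≈ -0.48537)
s(-47, 74)/r = sqrt(74**2 + (-47)**2)/(-2157/4444) = sqrt(5476 + 2209)*(-4444/2157) = sqrt(7685)*(-4444/2157) = -4444*sqrt(7685)/2157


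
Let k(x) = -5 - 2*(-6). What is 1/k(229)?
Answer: ⅐ ≈ 0.14286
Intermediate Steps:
k(x) = 7 (k(x) = -5 + 12 = 7)
1/k(229) = 1/7 = ⅐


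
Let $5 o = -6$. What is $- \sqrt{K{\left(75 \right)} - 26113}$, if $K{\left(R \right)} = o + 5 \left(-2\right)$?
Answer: $- \frac{i \sqrt{653105}}{5} \approx - 161.63 i$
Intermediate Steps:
$o = - \frac{6}{5}$ ($o = \frac{1}{5} \left(-6\right) = - \frac{6}{5} \approx -1.2$)
$K{\left(R \right)} = - \frac{56}{5}$ ($K{\left(R \right)} = - \frac{6}{5} + 5 \left(-2\right) = - \frac{6}{5} - 10 = - \frac{56}{5}$)
$- \sqrt{K{\left(75 \right)} - 26113} = - \sqrt{- \frac{56}{5} - 26113} = - \sqrt{- \frac{130621}{5}} = - \frac{i \sqrt{653105}}{5}$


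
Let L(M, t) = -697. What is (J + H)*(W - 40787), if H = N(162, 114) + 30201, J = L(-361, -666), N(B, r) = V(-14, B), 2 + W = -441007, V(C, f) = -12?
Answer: -14209127632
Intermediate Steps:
W = -441009 (W = -2 - 441007 = -441009)
N(B, r) = -12
J = -697
H = 30189 (H = -12 + 30201 = 30189)
(J + H)*(W - 40787) = (-697 + 30189)*(-441009 - 40787) = 29492*(-481796) = -14209127632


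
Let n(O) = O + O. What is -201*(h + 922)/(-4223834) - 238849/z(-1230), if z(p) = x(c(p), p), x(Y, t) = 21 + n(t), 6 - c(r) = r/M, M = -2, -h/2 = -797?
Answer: 505045984195/5150965563 ≈ 98.049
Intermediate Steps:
h = 1594 (h = -2*(-797) = 1594)
c(r) = 6 + r/2 (c(r) = 6 - r/(-2) = 6 - r*(-1)/2 = 6 - (-1)*r/2 = 6 + r/2)
n(O) = 2*O
x(Y, t) = 21 + 2*t
z(p) = 21 + 2*p
-201*(h + 922)/(-4223834) - 238849/z(-1230) = -201*(1594 + 922)/(-4223834) - 238849/(21 + 2*(-1230)) = -201*2516*(-1/4223834) - 238849/(21 - 2460) = -505716*(-1/4223834) - 238849/(-2439) = 252858/2111917 - 238849*(-1/2439) = 252858/2111917 + 238849/2439 = 505045984195/5150965563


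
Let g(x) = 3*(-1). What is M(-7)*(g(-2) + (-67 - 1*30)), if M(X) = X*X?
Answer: -4900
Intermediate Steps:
M(X) = X²
g(x) = -3
M(-7)*(g(-2) + (-67 - 1*30)) = (-7)²*(-3 + (-67 - 1*30)) = 49*(-3 + (-67 - 30)) = 49*(-3 - 97) = 49*(-100) = -4900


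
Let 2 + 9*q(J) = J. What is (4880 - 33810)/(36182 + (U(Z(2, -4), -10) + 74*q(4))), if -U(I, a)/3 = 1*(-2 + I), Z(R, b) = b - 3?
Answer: -23670/29639 ≈ -0.79861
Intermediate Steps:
q(J) = -2/9 + J/9
Z(R, b) = -3 + b
U(I, a) = 6 - 3*I (U(I, a) = -3*(-2 + I) = 6 - 3*I)
(4880 - 33810)/(36182 + (U(Z(2, -4), -10) + 74*q(4))) = (4880 - 33810)/(36182 + ((6 - 3*(-3 - 4)) + 74*(-2/9 + (⅑)*4))) = -28930/(36182 + ((6 - 3*(-7)) + 74*(-2/9 + 4/9))) = -28930/(36182 + ((6 + 21) + 74*(2/9))) = -28930/(36182 + (27 + 148/9)) = -28930/(36182 + 391/9) = -28930/326029/9 = -28930*9/326029 = -23670/29639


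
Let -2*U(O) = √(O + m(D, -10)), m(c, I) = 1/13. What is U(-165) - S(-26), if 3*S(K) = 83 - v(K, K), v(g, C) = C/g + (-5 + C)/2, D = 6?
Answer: -65/2 - 2*I*√1742/13 ≈ -32.5 - 6.4211*I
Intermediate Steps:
v(g, C) = -5/2 + C/2 + C/g (v(g, C) = C/g + (-5 + C)*(½) = C/g + (-5/2 + C/2) = -5/2 + C/2 + C/g)
m(c, I) = 1/13
U(O) = -√(1/13 + O)/2 (U(O) = -√(O + 1/13)/2 = -√(1/13 + O)/2)
S(K) = 83/3 - (K + K*(-5 + K)/2)/(3*K) (S(K) = (83 - (K + K*(-5 + K)/2)/K)/3 = 83/3 - (K + K*(-5 + K)/2)/(3*K))
U(-165) - S(-26) = -√(13 + 169*(-165))/26 - (169/6 - ⅙*(-26)) = -√(13 - 27885)/26 - (169/6 + 13/3) = -2*I*√1742/13 - 1*65/2 = -2*I*√1742/13 - 65/2 = -65/2 - 2*I*√1742/13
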